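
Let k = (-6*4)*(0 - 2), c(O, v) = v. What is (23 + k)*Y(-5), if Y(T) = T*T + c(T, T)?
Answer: 1420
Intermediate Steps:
k = 48 (k = -24*(-2) = 48)
Y(T) = T + T² (Y(T) = T*T + T = T² + T = T + T²)
(23 + k)*Y(-5) = (23 + 48)*(-5*(1 - 5)) = 71*(-5*(-4)) = 71*20 = 1420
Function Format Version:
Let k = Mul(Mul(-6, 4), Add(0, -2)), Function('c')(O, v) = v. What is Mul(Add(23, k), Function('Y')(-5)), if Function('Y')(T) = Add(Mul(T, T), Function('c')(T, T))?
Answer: 1420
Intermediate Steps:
k = 48 (k = Mul(-24, -2) = 48)
Function('Y')(T) = Add(T, Pow(T, 2)) (Function('Y')(T) = Add(Mul(T, T), T) = Add(Pow(T, 2), T) = Add(T, Pow(T, 2)))
Mul(Add(23, k), Function('Y')(-5)) = Mul(Add(23, 48), Mul(-5, Add(1, -5))) = Mul(71, Mul(-5, -4)) = Mul(71, 20) = 1420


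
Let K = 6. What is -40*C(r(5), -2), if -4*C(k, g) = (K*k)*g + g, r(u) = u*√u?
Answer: -20 - 600*√5 ≈ -1361.6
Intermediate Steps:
r(u) = u^(3/2)
C(k, g) = -g/4 - 3*g*k/2 (C(k, g) = -((6*k)*g + g)/4 = -(6*g*k + g)/4 = -(g + 6*g*k)/4 = -g/4 - 3*g*k/2)
-40*C(r(5), -2) = -(-10)*(-2)*(1 + 6*5^(3/2)) = -(-10)*(-2)*(1 + 6*(5*√5)) = -(-10)*(-2)*(1 + 30*√5) = -40*(½ + 15*√5) = -20 - 600*√5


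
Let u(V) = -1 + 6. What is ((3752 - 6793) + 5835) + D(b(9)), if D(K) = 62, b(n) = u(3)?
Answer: 2856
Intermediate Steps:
u(V) = 5
b(n) = 5
((3752 - 6793) + 5835) + D(b(9)) = ((3752 - 6793) + 5835) + 62 = (-3041 + 5835) + 62 = 2794 + 62 = 2856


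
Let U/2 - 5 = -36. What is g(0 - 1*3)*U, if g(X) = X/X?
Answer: -62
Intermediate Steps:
U = -62 (U = 10 + 2*(-36) = 10 - 72 = -62)
g(X) = 1
g(0 - 1*3)*U = 1*(-62) = -62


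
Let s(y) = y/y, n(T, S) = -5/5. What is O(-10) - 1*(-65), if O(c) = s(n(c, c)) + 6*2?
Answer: 78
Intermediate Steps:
n(T, S) = -1 (n(T, S) = -5*⅕ = -1)
s(y) = 1
O(c) = 13 (O(c) = 1 + 6*2 = 1 + 12 = 13)
O(-10) - 1*(-65) = 13 - 1*(-65) = 13 + 65 = 78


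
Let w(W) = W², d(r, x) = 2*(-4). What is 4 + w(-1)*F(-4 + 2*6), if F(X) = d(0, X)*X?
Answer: -60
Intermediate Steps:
d(r, x) = -8
F(X) = -8*X
4 + w(-1)*F(-4 + 2*6) = 4 + (-1)²*(-8*(-4 + 2*6)) = 4 + 1*(-8*(-4 + 12)) = 4 + 1*(-8*8) = 4 + 1*(-64) = 4 - 64 = -60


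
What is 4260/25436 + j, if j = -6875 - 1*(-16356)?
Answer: 60290744/6359 ≈ 9481.2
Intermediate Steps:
j = 9481 (j = -6875 + 16356 = 9481)
4260/25436 + j = 4260/25436 + 9481 = 4260*(1/25436) + 9481 = 1065/6359 + 9481 = 60290744/6359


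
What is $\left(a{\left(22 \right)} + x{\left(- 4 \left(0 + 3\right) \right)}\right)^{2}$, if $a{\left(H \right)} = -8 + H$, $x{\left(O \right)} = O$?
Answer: $4$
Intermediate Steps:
$\left(a{\left(22 \right)} + x{\left(- 4 \left(0 + 3\right) \right)}\right)^{2} = \left(\left(-8 + 22\right) - 4 \left(0 + 3\right)\right)^{2} = \left(14 - 12\right)^{2} = 2^{2} = 4$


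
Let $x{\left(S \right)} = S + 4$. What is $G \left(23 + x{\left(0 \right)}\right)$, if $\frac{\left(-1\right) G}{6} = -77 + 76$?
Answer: $162$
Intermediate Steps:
$G = 6$ ($G = - 6 \left(-77 + 76\right) = \left(-6\right) \left(-1\right) = 6$)
$x{\left(S \right)} = 4 + S$
$G \left(23 + x{\left(0 \right)}\right) = 6 \left(23 + \left(4 + 0\right)\right) = 6 \left(23 + 4\right) = 6 \cdot 27 = 162$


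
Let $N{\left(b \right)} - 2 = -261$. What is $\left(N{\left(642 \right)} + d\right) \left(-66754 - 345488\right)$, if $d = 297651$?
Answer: $-122597472864$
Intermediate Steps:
$N{\left(b \right)} = -259$ ($N{\left(b \right)} = 2 - 261 = -259$)
$\left(N{\left(642 \right)} + d\right) \left(-66754 - 345488\right) = \left(-259 + 297651\right) \left(-66754 - 345488\right) = 297392 \left(-412242\right) = -122597472864$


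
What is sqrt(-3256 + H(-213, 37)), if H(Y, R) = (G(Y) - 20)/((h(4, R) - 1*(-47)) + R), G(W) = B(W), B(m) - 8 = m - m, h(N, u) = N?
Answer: I*sqrt(1575970)/22 ≈ 57.063*I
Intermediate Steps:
B(m) = 8 (B(m) = 8 + (m - m) = 8 + 0 = 8)
G(W) = 8
H(Y, R) = -12/(51 + R) (H(Y, R) = (8 - 20)/((4 - 1*(-47)) + R) = -12/((4 + 47) + R) = -12/(51 + R))
sqrt(-3256 + H(-213, 37)) = sqrt(-3256 - 12/(51 + 37)) = sqrt(-3256 - 12/88) = sqrt(-3256 - 12*1/88) = sqrt(-3256 - 3/22) = sqrt(-71635/22) = I*sqrt(1575970)/22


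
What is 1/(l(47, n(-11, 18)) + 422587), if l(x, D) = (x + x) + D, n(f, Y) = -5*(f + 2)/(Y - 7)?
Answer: 11/4649536 ≈ 2.3658e-6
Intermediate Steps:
n(f, Y) = -5*(2 + f)/(-7 + Y)
l(x, D) = D + 2*x (l(x, D) = 2*x + D = D + 2*x)
1/(l(47, n(-11, 18)) + 422587) = 1/((5*(-2 - 1*(-11))/(-7 + 18) + 2*47) + 422587) = 1/((5*(-2 + 11)/11 + 94) + 422587) = 1/((5*(1/11)*9 + 94) + 422587) = 1/((45/11 + 94) + 422587) = 1/(1079/11 + 422587) = 1/(4649536/11) = 11/4649536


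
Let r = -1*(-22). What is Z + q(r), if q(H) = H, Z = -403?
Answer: -381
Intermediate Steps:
r = 22
Z + q(r) = -403 + 22 = -381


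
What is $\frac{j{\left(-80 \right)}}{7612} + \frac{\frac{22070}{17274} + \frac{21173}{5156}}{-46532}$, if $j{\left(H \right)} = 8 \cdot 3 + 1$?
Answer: $\frac{12494849228017}{3943359175419312} \approx 0.0031686$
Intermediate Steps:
$j{\left(H \right)} = 25$ ($j{\left(H \right)} = 24 + 1 = 25$)
$\frac{j{\left(-80 \right)}}{7612} + \frac{\frac{22070}{17274} + \frac{21173}{5156}}{-46532} = \frac{25}{7612} + \frac{\frac{22070}{17274} + \frac{21173}{5156}}{-46532} = 25 \cdot \frac{1}{7612} + \left(22070 \cdot \frac{1}{17274} + 21173 \cdot \frac{1}{5156}\right) \left(- \frac{1}{46532}\right) = \frac{25}{7612} + \left(\frac{11035}{8637} + \frac{21173}{5156}\right) \left(- \frac{1}{46532}\right) = \frac{25}{7612} + \frac{239767661}{44532372} \left(- \frac{1}{46532}\right) = \frac{25}{7612} - \frac{239767661}{2072180333904} = \frac{12494849228017}{3943359175419312}$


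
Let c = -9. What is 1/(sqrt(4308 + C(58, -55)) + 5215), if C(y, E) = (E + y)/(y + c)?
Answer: 51107/266480786 - 21*sqrt(23455)/1332403930 ≈ 0.00018937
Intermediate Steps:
C(y, E) = (E + y)/(-9 + y) (C(y, E) = (E + y)/(y - 9) = (E + y)/(-9 + y))
1/(sqrt(4308 + C(58, -55)) + 5215) = 1/(sqrt(4308 + (-55 + 58)/(-9 + 58)) + 5215) = 1/(sqrt(4308 + 3/49) + 5215) = 1/(sqrt(211095/49) + 5215) = 1/(3*sqrt(23455)/7 + 5215) = 1/(5215 + 3*sqrt(23455)/7)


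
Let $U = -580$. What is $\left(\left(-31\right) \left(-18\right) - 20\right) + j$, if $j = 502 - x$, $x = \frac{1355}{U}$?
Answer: $\frac{120911}{116} \approx 1042.3$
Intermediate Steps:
$x = - \frac{271}{116}$ ($x = \frac{1355}{-580} = 1355 \left(- \frac{1}{580}\right) = - \frac{271}{116} \approx -2.3362$)
$j = \frac{58503}{116}$ ($j = 502 - - \frac{271}{116} = 502 + \frac{271}{116} = \frac{58503}{116} \approx 504.34$)
$\left(\left(-31\right) \left(-18\right) - 20\right) + j = \left(\left(-31\right) \left(-18\right) - 20\right) + \frac{58503}{116} = \left(558 - 20\right) + \frac{58503}{116} = 538 + \frac{58503}{116} = \frac{120911}{116}$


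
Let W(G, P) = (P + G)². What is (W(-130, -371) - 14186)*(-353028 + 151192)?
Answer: -47797792340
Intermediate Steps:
W(G, P) = (G + P)²
(W(-130, -371) - 14186)*(-353028 + 151192) = ((-130 - 371)² - 14186)*(-353028 + 151192) = ((-501)² - 14186)*(-201836) = (251001 - 14186)*(-201836) = 236815*(-201836) = -47797792340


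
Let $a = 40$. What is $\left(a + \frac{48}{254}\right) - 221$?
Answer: $- \frac{22963}{127} \approx -180.81$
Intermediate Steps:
$\left(a + \frac{48}{254}\right) - 221 = \left(40 + \frac{48}{254}\right) - 221 = \left(40 + 48 \cdot \frac{1}{254}\right) - 221 = \left(40 + \frac{24}{127}\right) - 221 = \frac{5104}{127} - 221 = - \frac{22963}{127}$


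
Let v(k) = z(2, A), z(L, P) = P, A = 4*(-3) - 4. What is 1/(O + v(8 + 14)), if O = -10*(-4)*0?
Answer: -1/16 ≈ -0.062500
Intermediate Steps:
A = -16 (A = -12 - 4 = -16)
v(k) = -16
O = 0 (O = 40*0 = 0)
1/(O + v(8 + 14)) = 1/(0 - 16) = 1/(-16) = -1/16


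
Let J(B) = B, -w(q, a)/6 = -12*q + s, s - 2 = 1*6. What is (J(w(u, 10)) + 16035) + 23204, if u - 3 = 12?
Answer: 40271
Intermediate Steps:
u = 15 (u = 3 + 12 = 15)
s = 8 (s = 2 + 1*6 = 2 + 6 = 8)
w(q, a) = -48 + 72*q (w(q, a) = -6*(-12*q + 8) = -6*(8 - 12*q) = -48 + 72*q)
(J(w(u, 10)) + 16035) + 23204 = ((-48 + 72*15) + 16035) + 23204 = ((-48 + 1080) + 16035) + 23204 = (1032 + 16035) + 23204 = 17067 + 23204 = 40271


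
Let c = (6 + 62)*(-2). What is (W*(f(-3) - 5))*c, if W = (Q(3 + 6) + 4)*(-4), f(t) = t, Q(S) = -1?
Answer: -13056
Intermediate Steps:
W = -12 (W = (-1 + 4)*(-4) = 3*(-4) = -12)
c = -136 (c = 68*(-2) = -136)
(W*(f(-3) - 5))*c = -12*(-3 - 5)*(-136) = -12*(-8)*(-136) = 96*(-136) = -13056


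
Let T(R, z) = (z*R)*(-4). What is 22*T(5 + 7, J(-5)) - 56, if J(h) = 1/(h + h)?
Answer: 248/5 ≈ 49.600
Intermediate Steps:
J(h) = 1/(2*h)
T(R, z) = -4*R*z (T(R, z) = (R*z)*(-4) = -4*R*z)
22*T(5 + 7, J(-5)) - 56 = 22*(-4*(5 + 7)*(½)/(-5)) - 56 = 22*(-4*12*(½)*(-⅕)) - 56 = 22*(-4*12*(-⅒)) - 56 = 22*(24/5) - 56 = 528/5 - 56 = 248/5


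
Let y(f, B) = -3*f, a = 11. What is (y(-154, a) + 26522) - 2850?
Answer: 24134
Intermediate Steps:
(y(-154, a) + 26522) - 2850 = (-3*(-154) + 26522) - 2850 = (462 + 26522) - 2850 = 26984 - 2850 = 24134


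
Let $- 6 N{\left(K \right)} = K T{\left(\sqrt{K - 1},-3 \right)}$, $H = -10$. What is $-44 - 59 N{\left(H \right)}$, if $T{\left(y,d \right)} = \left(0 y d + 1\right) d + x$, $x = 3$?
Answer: $-44$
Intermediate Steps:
$T{\left(y,d \right)} = 3 + d$ ($T{\left(y,d \right)} = \left(0 y d + 1\right) d + 3 = \left(0 d + 1\right) d + 3 = \left(0 + 1\right) d + 3 = 1 d + 3 = d + 3 = 3 + d$)
$N{\left(K \right)} = 0$ ($N{\left(K \right)} = - \frac{K \left(3 - 3\right)}{6} = - \frac{K 0}{6} = \left(- \frac{1}{6}\right) 0 = 0$)
$-44 - 59 N{\left(H \right)} = -44 - 0 = -44 + 0 = -44$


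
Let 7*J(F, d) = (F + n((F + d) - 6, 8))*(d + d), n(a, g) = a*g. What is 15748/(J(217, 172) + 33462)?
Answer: 55118/681449 ≈ 0.080884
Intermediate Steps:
J(F, d) = 2*d*(-48 + 8*d + 9*F)/7 (J(F, d) = ((F + ((F + d) - 6)*8)*(d + d))/7 = ((F + (-6 + F + d)*8)*(2*d))/7 = ((F + (-48 + 8*F + 8*d))*(2*d))/7 = ((-48 + 8*d + 9*F)*(2*d))/7 = (2*d*(-48 + 8*d + 9*F))/7 = 2*d*(-48 + 8*d + 9*F)/7)
15748/(J(217, 172) + 33462) = 15748/((2/7)*172*(-48 + 8*172 + 9*217) + 33462) = 15748/((2/7)*172*(-48 + 1376 + 1953) + 33462) = 15748/((2/7)*172*3281 + 33462) = 15748/(1128664/7 + 33462) = 15748/(1362898/7) = 15748*(7/1362898) = 55118/681449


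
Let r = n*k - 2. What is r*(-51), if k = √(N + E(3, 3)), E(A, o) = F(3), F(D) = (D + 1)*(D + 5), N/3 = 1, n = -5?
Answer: 102 + 255*√35 ≈ 1610.6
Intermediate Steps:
N = 3 (N = 3*1 = 3)
F(D) = (1 + D)*(5 + D)
E(A, o) = 32 (E(A, o) = 5 + 3² + 6*3 = 5 + 9 + 18 = 32)
k = √35 (k = √(3 + 32) = √35 ≈ 5.9161)
r = -2 - 5*√35 (r = -5*√35 - 2 = -2 - 5*√35 ≈ -31.580)
r*(-51) = (-2 - 5*√35)*(-51) = 102 + 255*√35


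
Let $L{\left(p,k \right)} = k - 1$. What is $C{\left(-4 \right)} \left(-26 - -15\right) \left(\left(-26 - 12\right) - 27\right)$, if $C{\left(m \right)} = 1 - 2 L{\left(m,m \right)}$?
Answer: $7865$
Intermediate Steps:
$L{\left(p,k \right)} = -1 + k$
$C{\left(m \right)} = 3 - 2 m$ ($C{\left(m \right)} = 1 - 2 \left(-1 + m\right) = 1 - \left(-2 + 2 m\right) = 3 - 2 m$)
$C{\left(-4 \right)} \left(-26 - -15\right) \left(\left(-26 - 12\right) - 27\right) = \left(3 - -8\right) \left(-26 - -15\right) \left(\left(-26 - 12\right) - 27\right) = \left(3 + 8\right) \left(-26 + 15\right) \left(-38 - 27\right) = 11 \left(-11\right) \left(-65\right) = \left(-121\right) \left(-65\right) = 7865$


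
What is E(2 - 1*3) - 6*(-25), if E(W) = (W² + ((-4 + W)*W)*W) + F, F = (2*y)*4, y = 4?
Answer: 178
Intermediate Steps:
F = 32 (F = (2*4)*4 = 8*4 = 32)
E(W) = 32 + W² + W²*(-4 + W) (E(W) = (W² + ((-4 + W)*W)*W) + 32 = (W² + (W*(-4 + W))*W) + 32 = (W² + W²*(-4 + W)) + 32 = 32 + W² + W²*(-4 + W))
E(2 - 1*3) - 6*(-25) = (32 + (2 - 1*3)³ - 3*(2 - 1*3)²) - 6*(-25) = (32 + (2 - 3)³ - 3*(2 - 3)²) + 150 = (32 + (-1)³ - 3*(-1)²) + 150 = (32 - 1 - 3*1) + 150 = (32 - 1 - 3) + 150 = 28 + 150 = 178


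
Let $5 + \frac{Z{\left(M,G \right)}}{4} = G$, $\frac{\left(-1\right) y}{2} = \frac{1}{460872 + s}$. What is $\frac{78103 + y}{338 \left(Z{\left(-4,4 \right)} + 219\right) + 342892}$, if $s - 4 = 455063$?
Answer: $\frac{71537583715}{380629442718} \approx 0.18795$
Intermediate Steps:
$s = 455067$ ($s = 4 + 455063 = 455067$)
$y = - \frac{2}{915939}$ ($y = - \frac{2}{460872 + 455067} = - \frac{2}{915939} \approx -2.1836 \cdot 10^{-6}$)
$Z{\left(M,G \right)} = -20 + 4 G$
$\frac{78103 + y}{338 \left(Z{\left(-4,4 \right)} + 219\right) + 342892} = \frac{78103 - \frac{2}{915939}}{338 \left(\left(-20 + 4 \cdot 4\right) + 219\right) + 342892} = \frac{71537583715}{915939 \left(338 \left(\left(-20 + 16\right) + 219\right) + 342892\right)} = \frac{71537583715}{915939 \left(338 \left(-4 + 219\right) + 342892\right)} = \frac{71537583715}{915939 \left(338 \cdot 215 + 342892\right)} = \frac{71537583715}{915939 \left(72670 + 342892\right)} = \frac{71537583715}{915939 \cdot 415562} = \frac{71537583715}{915939} \cdot \frac{1}{415562} = \frac{71537583715}{380629442718}$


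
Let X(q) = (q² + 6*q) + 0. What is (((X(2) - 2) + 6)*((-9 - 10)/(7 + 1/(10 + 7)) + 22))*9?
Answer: 6951/2 ≈ 3475.5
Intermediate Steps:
X(q) = q² + 6*q
(((X(2) - 2) + 6)*((-9 - 10)/(7 + 1/(10 + 7)) + 22))*9 = (((2*(6 + 2) - 2) + 6)*((-9 - 10)/(7 + 1/(10 + 7)) + 22))*9 = (((2*8 - 2) + 6)*(-19/(7 + 1/17) + 22))*9 = (((16 - 2) + 6)*(-19/(7 + 1/17) + 22))*9 = ((14 + 6)*(-19/120/17 + 22))*9 = (20*(-19*17/120 + 22))*9 = (20*(-323/120 + 22))*9 = (20*(2317/120))*9 = (2317/6)*9 = 6951/2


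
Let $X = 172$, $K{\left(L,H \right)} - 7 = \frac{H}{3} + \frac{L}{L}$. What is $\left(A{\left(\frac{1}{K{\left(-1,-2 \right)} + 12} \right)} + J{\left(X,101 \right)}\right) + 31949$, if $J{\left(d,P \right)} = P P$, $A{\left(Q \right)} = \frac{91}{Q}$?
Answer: $\frac{131728}{3} \approx 43909.0$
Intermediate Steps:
$K{\left(L,H \right)} = 8 + \frac{H}{3}$ ($K{\left(L,H \right)} = 7 + \left(\frac{H}{3} + \frac{L}{L}\right) = 7 + \left(H \frac{1}{3} + 1\right) = 7 + \left(\frac{H}{3} + 1\right) = 7 + \left(1 + \frac{H}{3}\right) = 8 + \frac{H}{3}$)
$J{\left(d,P \right)} = P^{2}$
$\left(A{\left(\frac{1}{K{\left(-1,-2 \right)} + 12} \right)} + J{\left(X,101 \right)}\right) + 31949 = \left(\frac{91}{\frac{1}{\left(8 + \frac{1}{3} \left(-2\right)\right) + 12}} + 101^{2}\right) + 31949 = \left(\frac{91}{\frac{1}{\left(8 - \frac{2}{3}\right) + 12}} + 10201\right) + 31949 = \left(\frac{91}{\frac{1}{\frac{22}{3} + 12}} + 10201\right) + 31949 = \left(\frac{91}{\frac{1}{\frac{58}{3}}} + 10201\right) + 31949 = \left(\frac{91}{\frac{3}{58}} + 10201\right) + 31949 = \left(91 \cdot \frac{58}{3} + 10201\right) + 31949 = \left(\frac{5278}{3} + 10201\right) + 31949 = \frac{35881}{3} + 31949 = \frac{131728}{3}$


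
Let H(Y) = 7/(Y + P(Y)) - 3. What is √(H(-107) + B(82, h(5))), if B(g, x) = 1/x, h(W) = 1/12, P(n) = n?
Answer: √410666/214 ≈ 2.9945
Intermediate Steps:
h(W) = 1/12
H(Y) = -3 + 7/(2*Y) (H(Y) = 7/(Y + Y) - 3 = 7/((2*Y)) - 3 = 7*(1/(2*Y)) - 3 = 7/(2*Y) - 3 = -3 + 7/(2*Y))
√(H(-107) + B(82, h(5))) = √((-3 + (7/2)/(-107)) + 1/(1/12)) = √((-3 + (7/2)*(-1/107)) + 12) = √((-3 - 7/214) + 12) = √(-649/214 + 12) = √(1919/214) = √410666/214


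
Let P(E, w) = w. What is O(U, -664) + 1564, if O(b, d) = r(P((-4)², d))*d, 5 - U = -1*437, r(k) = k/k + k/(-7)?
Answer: -434596/7 ≈ -62085.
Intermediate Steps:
r(k) = 1 - k/7 (r(k) = 1 + k*(-⅐) = 1 - k/7)
U = 442 (U = 5 - (-1)*437 = 5 - 1*(-437) = 5 + 437 = 442)
O(b, d) = d*(1 - d/7) (O(b, d) = (1 - d/7)*d = d*(1 - d/7))
O(U, -664) + 1564 = (⅐)*(-664)*(7 - 1*(-664)) + 1564 = (⅐)*(-664)*(7 + 664) + 1564 = (⅐)*(-664)*671 + 1564 = -445544/7 + 1564 = -434596/7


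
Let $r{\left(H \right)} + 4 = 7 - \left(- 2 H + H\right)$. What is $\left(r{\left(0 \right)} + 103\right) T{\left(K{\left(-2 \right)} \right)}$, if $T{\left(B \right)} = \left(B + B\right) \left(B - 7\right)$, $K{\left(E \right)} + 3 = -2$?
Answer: $12720$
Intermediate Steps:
$K{\left(E \right)} = -5$ ($K{\left(E \right)} = -3 - 2 = -5$)
$T{\left(B \right)} = 2 B \left(-7 + B\right)$
$r{\left(H \right)} = 3 + H$ ($r{\left(H \right)} = -4 - \left(-7 - H\right) = -4 + \left(7 + H\right) = 3 + H$)
$\left(r{\left(0 \right)} + 103\right) T{\left(K{\left(-2 \right)} \right)} = \left(\left(3 + 0\right) + 103\right) 2 \left(-5\right) \left(-7 - 5\right) = \left(3 + 103\right) 2 \left(-5\right) \left(-12\right) = 106 \cdot 120 = 12720$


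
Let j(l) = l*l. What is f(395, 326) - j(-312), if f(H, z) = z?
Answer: -97018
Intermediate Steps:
j(l) = l²
f(395, 326) - j(-312) = 326 - 1*(-312)² = 326 - 1*97344 = 326 - 97344 = -97018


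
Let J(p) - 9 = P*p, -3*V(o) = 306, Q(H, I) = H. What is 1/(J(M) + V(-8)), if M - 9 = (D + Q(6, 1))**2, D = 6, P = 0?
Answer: -1/93 ≈ -0.010753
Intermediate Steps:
V(o) = -102 (V(o) = -1/3*306 = -102)
M = 153 (M = 9 + (6 + 6)**2 = 9 + 12**2 = 9 + 144 = 153)
J(p) = 9 (J(p) = 9 + 0*p = 9 + 0 = 9)
1/(J(M) + V(-8)) = 1/(9 - 102) = 1/(-93) = -1/93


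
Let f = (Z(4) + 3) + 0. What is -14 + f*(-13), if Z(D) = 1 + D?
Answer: -118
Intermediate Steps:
f = 8 (f = ((1 + 4) + 3) + 0 = (5 + 3) + 0 = 8 + 0 = 8)
-14 + f*(-13) = -14 + 8*(-13) = -14 - 104 = -118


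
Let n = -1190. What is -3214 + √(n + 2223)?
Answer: -3214 + √1033 ≈ -3181.9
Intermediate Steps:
-3214 + √(n + 2223) = -3214 + √(-1190 + 2223) = -3214 + √1033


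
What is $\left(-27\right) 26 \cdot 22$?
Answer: $-15444$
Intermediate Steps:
$\left(-27\right) 26 \cdot 22 = \left(-702\right) 22 = -15444$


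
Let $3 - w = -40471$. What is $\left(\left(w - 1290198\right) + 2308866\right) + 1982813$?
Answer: $3041955$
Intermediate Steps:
$w = 40474$ ($w = 3 - -40471 = 3 + 40471 = 40474$)
$\left(\left(w - 1290198\right) + 2308866\right) + 1982813 = \left(\left(40474 - 1290198\right) + 2308866\right) + 1982813 = \left(-1249724 + 2308866\right) + 1982813 = 1059142 + 1982813 = 3041955$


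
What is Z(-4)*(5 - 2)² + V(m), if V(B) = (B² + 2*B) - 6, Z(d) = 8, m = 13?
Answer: 261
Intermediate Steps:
V(B) = -6 + B² + 2*B
Z(-4)*(5 - 2)² + V(m) = 8*(5 - 2)² + (-6 + 13² + 2*13) = 8*3² + (-6 + 169 + 26) = 8*9 + 189 = 72 + 189 = 261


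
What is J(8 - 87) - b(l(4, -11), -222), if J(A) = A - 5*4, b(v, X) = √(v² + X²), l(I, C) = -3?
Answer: -99 - 3*√5477 ≈ -321.02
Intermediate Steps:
b(v, X) = √(X² + v²)
J(A) = -20 + A (J(A) = A - 20 = -20 + A)
J(8 - 87) - b(l(4, -11), -222) = (-20 + (8 - 87)) - √((-222)² + (-3)²) = (-20 - 79) - √(49284 + 9) = -99 - √49293 = -99 - 3*√5477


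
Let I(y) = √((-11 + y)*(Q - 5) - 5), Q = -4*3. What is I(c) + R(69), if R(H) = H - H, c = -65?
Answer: 3*√143 ≈ 35.875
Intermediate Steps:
Q = -12
I(y) = √(182 - 17*y) (I(y) = √((-11 + y)*(-12 - 5) - 5) = √((-11 + y)*(-17) - 5) = √((187 - 17*y) - 5) = √(182 - 17*y))
R(H) = 0
I(c) + R(69) = √(182 - 17*(-65)) + 0 = √(182 + 1105) + 0 = √1287 + 0 = 3*√143 + 0 = 3*√143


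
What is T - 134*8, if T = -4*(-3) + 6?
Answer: -1054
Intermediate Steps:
T = 18 (T = 12 + 6 = 18)
T - 134*8 = 18 - 134*8 = 18 - 1072 = -1054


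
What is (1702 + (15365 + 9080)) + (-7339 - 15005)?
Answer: 3803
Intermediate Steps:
(1702 + (15365 + 9080)) + (-7339 - 15005) = (1702 + 24445) - 22344 = 26147 - 22344 = 3803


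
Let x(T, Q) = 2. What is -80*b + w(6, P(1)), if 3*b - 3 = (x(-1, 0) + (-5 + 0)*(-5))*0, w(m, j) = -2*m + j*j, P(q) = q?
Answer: -91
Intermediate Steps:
w(m, j) = j² - 2*m (w(m, j) = -2*m + j² = j² - 2*m)
b = 1 (b = 1 + ((2 + (-5 + 0)*(-5))*0)/3 = 1 + ((2 - 5*(-5))*0)/3 = 1 + ((2 + 25)*0)/3 = 1 + (27*0)/3 = 1 + (⅓)*0 = 1 + 0 = 1)
-80*b + w(6, P(1)) = -80*1 + (1² - 2*6) = -80 + (1 - 12) = -80 - 11 = -91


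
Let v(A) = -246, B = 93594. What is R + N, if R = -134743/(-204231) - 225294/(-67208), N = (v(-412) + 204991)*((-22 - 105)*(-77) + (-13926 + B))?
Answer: 125687394660751415089/6862978524 ≈ 1.8314e+10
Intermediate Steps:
N = 18313826015 (N = (-246 + 204991)*((-22 - 105)*(-77) + (-13926 + 93594)) = 204745*(-127*(-77) + 79668) = 204745*(9779 + 79668) = 204745*89447 = 18313826015)
R = 27533913229/6862978524 (R = -134743*(-1/204231) - 225294*(-1/67208) = 134743/204231 + 112647/33604 = 27533913229/6862978524 ≈ 4.0119)
R + N = 27533913229/6862978524 + 18313826015 = 125687394660751415089/6862978524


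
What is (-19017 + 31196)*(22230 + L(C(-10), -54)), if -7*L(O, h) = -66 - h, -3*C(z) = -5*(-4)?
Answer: 1895320338/7 ≈ 2.7076e+8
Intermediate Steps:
C(z) = -20/3 (C(z) = -(-5)*(-4)/3 = -1/3*20 = -20/3)
L(O, h) = 66/7 + h/7 (L(O, h) = -(-66 - h)/7 = 66/7 + h/7)
(-19017 + 31196)*(22230 + L(C(-10), -54)) = (-19017 + 31196)*(22230 + (66/7 + (1/7)*(-54))) = 12179*(22230 + (66/7 - 54/7)) = 12179*(22230 + 12/7) = 12179*(155622/7) = 1895320338/7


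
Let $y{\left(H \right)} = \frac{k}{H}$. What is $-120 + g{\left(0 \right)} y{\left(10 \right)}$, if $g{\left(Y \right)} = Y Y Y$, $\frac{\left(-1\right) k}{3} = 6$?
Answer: $-120$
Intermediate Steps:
$k = -18$ ($k = \left(-3\right) 6 = -18$)
$g{\left(Y \right)} = Y^{3}$ ($g{\left(Y \right)} = Y^{2} Y = Y^{3}$)
$y{\left(H \right)} = - \frac{18}{H}$
$-120 + g{\left(0 \right)} y{\left(10 \right)} = -120 + 0^{3} \left(- \frac{18}{10}\right) = -120 + 0 \left(\left(-18\right) \frac{1}{10}\right) = -120 + 0 \left(- \frac{9}{5}\right) = -120 + 0 = -120$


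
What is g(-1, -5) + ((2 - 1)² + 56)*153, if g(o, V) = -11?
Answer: 8710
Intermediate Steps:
g(-1, -5) + ((2 - 1)² + 56)*153 = -11 + ((2 - 1)² + 56)*153 = -11 + (1² + 56)*153 = -11 + (1 + 56)*153 = -11 + 57*153 = -11 + 8721 = 8710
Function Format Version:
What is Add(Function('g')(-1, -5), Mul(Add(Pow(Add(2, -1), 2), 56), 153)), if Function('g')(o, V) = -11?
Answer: 8710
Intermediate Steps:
Add(Function('g')(-1, -5), Mul(Add(Pow(Add(2, -1), 2), 56), 153)) = Add(-11, Mul(Add(Pow(Add(2, -1), 2), 56), 153)) = Add(-11, Mul(Add(Pow(1, 2), 56), 153)) = Add(-11, Mul(Add(1, 56), 153)) = Add(-11, Mul(57, 153)) = Add(-11, 8721) = 8710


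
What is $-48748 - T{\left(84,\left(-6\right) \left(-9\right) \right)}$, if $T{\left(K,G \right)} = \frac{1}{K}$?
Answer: $- \frac{4094833}{84} \approx -48748.0$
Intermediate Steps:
$-48748 - T{\left(84,\left(-6\right) \left(-9\right) \right)} = -48748 - \frac{1}{84} = - \frac{4094833}{84}$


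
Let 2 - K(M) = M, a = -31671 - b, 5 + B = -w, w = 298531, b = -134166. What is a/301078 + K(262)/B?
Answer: 1917295475/5617663863 ≈ 0.34130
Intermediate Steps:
B = -298536 (B = -5 - 1*298531 = -5 - 298531 = -298536)
a = 102495 (a = -31671 - 1*(-134166) = -31671 + 134166 = 102495)
K(M) = 2 - M
a/301078 + K(262)/B = 102495/301078 + (2 - 1*262)/(-298536) = 102495*(1/301078) + (2 - 262)*(-1/298536) = 102495/301078 - 260*(-1/298536) = 102495/301078 + 65/74634 = 1917295475/5617663863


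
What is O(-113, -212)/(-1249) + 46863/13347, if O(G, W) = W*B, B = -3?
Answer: 5560355/1852267 ≈ 3.0019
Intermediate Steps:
O(G, W) = -3*W (O(G, W) = W*(-3) = -3*W)
O(-113, -212)/(-1249) + 46863/13347 = -3*(-212)/(-1249) + 46863/13347 = 636*(-1/1249) + 46863*(1/13347) = -636/1249 + 5207/1483 = 5560355/1852267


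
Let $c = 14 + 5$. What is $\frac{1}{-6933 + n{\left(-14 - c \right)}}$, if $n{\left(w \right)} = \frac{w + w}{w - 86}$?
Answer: $- \frac{119}{824961} \approx -0.00014425$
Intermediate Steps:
$c = 19$
$n{\left(w \right)} = \frac{2 w}{-86 + w}$
$\frac{1}{-6933 + n{\left(-14 - c \right)}} = \frac{1}{-6933 + \frac{2 \left(-14 - 19\right)}{-86 - 33}} = \frac{1}{-6933 + 2 \left(-33\right) \frac{1}{-86 - 33}} = \frac{1}{-6933 + 2 \left(-33\right) \frac{1}{-119}} = \frac{1}{-6933 + 2 \left(-33\right) \left(- \frac{1}{119}\right)} = \frac{1}{-6933 + \frac{66}{119}} = \frac{1}{- \frac{824961}{119}} = - \frac{119}{824961}$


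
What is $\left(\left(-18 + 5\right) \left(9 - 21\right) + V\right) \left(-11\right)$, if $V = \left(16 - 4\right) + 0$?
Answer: $-1848$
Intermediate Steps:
$V = 12$ ($V = 12 + 0 = 12$)
$\left(\left(-18 + 5\right) \left(9 - 21\right) + V\right) \left(-11\right) = \left(\left(-18 + 5\right) \left(9 - 21\right) + 12\right) \left(-11\right) = \left(\left(-13\right) \left(-12\right) + 12\right) \left(-11\right) = \left(156 + 12\right) \left(-11\right) = 168 \left(-11\right) = -1848$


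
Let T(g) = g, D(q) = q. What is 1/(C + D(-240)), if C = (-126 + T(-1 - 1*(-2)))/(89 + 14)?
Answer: -103/24845 ≈ -0.0041457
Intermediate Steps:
C = -125/103 (C = (-126 + (-1 - 1*(-2)))/(89 + 14) = (-126 + (-1 + 2))/103 = (-126 + 1)*(1/103) = -125*1/103 = -125/103 ≈ -1.2136)
1/(C + D(-240)) = 1/(-125/103 - 240) = 1/(-24845/103) = -103/24845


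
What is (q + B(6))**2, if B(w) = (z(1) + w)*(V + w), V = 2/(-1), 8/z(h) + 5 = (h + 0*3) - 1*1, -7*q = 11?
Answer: 314721/1225 ≈ 256.92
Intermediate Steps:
q = -11/7 (q = -1/7*11 = -11/7 ≈ -1.5714)
z(h) = 8/(-6 + h) (z(h) = 8/(-5 + ((h + 0*3) - 1*1)) = 8/(-5 + ((h + 0) - 1)) = 8/(-5 + (h - 1)) = 8/(-5 + (-1 + h)) = 8/(-6 + h))
V = -2 (V = 2*(-1) = -2)
B(w) = (-2 + w)*(-8/5 + w) (B(w) = (8/(-6 + 1) + w)*(-2 + w) = (8/(-5) + w)*(-2 + w) = (8*(-1/5) + w)*(-2 + w) = (-8/5 + w)*(-2 + w) = (-2 + w)*(-8/5 + w))
(q + B(6))**2 = (-11/7 + (16/5 + 6**2 - 18/5*6))**2 = (-11/7 + (16/5 + 36 - 108/5))**2 = (-11/7 + 88/5)**2 = (561/35)**2 = 314721/1225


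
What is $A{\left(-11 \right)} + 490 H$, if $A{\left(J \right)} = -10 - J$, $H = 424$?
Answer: $207761$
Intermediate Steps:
$A{\left(-11 \right)} + 490 H = \left(-10 - -11\right) + 490 \cdot 424 = \left(-10 + 11\right) + 207760 = 1 + 207760 = 207761$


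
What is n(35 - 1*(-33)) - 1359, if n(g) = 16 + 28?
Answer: -1315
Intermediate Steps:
n(g) = 44
n(35 - 1*(-33)) - 1359 = 44 - 1359 = -1315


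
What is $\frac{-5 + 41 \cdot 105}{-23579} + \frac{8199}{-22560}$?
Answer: $- \frac{96777407}{177314080} \approx -0.5458$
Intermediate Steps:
$\frac{-5 + 41 \cdot 105}{-23579} + \frac{8199}{-22560} = \left(-5 + 4305\right) \left(- \frac{1}{23579}\right) + 8199 \left(- \frac{1}{22560}\right) = 4300 \left(- \frac{1}{23579}\right) - \frac{2733}{7520} = - \frac{4300}{23579} - \frac{2733}{7520} = - \frac{96777407}{177314080}$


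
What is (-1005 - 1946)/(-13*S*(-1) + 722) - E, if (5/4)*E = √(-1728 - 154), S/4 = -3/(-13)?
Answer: -2951/734 - 4*I*√1882/5 ≈ -4.0204 - 34.706*I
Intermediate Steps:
S = 12/13 (S = 4*(-3/(-13)) = 4*(-3*(-1/13)) = 4*(3/13) = 12/13 ≈ 0.92308)
E = 4*I*√1882/5 (E = 4*√(-1728 - 154)/5 = 4*√(-1882)/5 = 4*(I*√1882)/5 = 4*I*√1882/5 ≈ 34.706*I)
(-1005 - 1946)/(-13*S*(-1) + 722) - E = (-1005 - 1946)/(-13*12/13*(-1) + 722) - 4*I*√1882/5 = -2951/(-12*(-1) + 722) - 4*I*√1882/5 = -2951/(12 + 722) - 4*I*√1882/5 = -2951/734 - 4*I*√1882/5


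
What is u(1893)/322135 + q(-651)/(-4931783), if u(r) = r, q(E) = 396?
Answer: 9208299759/1588699916705 ≈ 0.0057961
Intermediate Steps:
u(1893)/322135 + q(-651)/(-4931783) = 1893/322135 + 396/(-4931783) = 1893*(1/322135) + 396*(-1/4931783) = 1893/322135 - 396/4931783 = 9208299759/1588699916705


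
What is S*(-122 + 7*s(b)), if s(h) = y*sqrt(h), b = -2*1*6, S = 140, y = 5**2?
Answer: -17080 + 49000*I*sqrt(3) ≈ -17080.0 + 84871.0*I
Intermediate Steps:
y = 25
b = -12 (b = -2*6 = -12)
s(h) = 25*sqrt(h)
S*(-122 + 7*s(b)) = 140*(-122 + 7*(25*sqrt(-12))) = 140*(-122 + 7*(25*(2*I*sqrt(3)))) = 140*(-122 + 7*(50*I*sqrt(3))) = 140*(-122 + 350*I*sqrt(3)) = -17080 + 49000*I*sqrt(3)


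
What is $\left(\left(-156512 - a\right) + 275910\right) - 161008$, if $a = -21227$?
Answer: $-20383$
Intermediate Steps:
$\left(\left(-156512 - a\right) + 275910\right) - 161008 = \left(\left(-156512 - -21227\right) + 275910\right) - 161008 = \left(\left(-156512 + 21227\right) + 275910\right) - 161008 = \left(-135285 + 275910\right) - 161008 = 140625 - 161008 = -20383$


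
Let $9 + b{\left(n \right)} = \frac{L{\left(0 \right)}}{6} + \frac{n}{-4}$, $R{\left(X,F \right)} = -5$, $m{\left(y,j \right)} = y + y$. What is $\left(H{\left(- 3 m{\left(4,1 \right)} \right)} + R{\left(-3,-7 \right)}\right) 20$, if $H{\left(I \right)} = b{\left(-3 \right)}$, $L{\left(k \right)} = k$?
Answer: $-265$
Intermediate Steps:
$m{\left(y,j \right)} = 2 y$
$b{\left(n \right)} = -9 - \frac{n}{4}$ ($b{\left(n \right)} = -9 + \left(\frac{0}{6} + \frac{n}{-4}\right) = -9 + \left(0 \cdot \frac{1}{6} + n \left(- \frac{1}{4}\right)\right) = -9 + \left(0 - \frac{n}{4}\right) = -9 - \frac{n}{4}$)
$H{\left(I \right)} = - \frac{33}{4}$ ($H{\left(I \right)} = -9 - - \frac{3}{4} = -9 + \frac{3}{4} = - \frac{33}{4}$)
$\left(H{\left(- 3 m{\left(4,1 \right)} \right)} + R{\left(-3,-7 \right)}\right) 20 = \left(- \frac{33}{4} - 5\right) 20 = \left(- \frac{53}{4}\right) 20 = -265$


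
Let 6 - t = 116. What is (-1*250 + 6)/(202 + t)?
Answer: -61/23 ≈ -2.6522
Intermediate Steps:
t = -110 (t = 6 - 1*116 = 6 - 116 = -110)
(-1*250 + 6)/(202 + t) = (-1*250 + 6)/(202 - 110) = (-250 + 6)/92 = -244*1/92 = -61/23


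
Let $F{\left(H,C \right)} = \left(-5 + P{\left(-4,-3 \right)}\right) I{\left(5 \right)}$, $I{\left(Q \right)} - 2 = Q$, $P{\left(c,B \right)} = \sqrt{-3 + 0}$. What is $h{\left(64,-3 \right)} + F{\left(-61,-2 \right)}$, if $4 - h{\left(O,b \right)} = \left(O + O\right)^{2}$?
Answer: $-16415 + 7 i \sqrt{3} \approx -16415.0 + 12.124 i$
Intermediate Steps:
$h{\left(O,b \right)} = 4 - 4 O^{2}$ ($h{\left(O,b \right)} = 4 - \left(O + O\right)^{2} = 4 - \left(2 O\right)^{2} = 4 - 4 O^{2}$)
$P{\left(c,B \right)} = i \sqrt{3}$ ($P{\left(c,B \right)} = \sqrt{-3} = i \sqrt{3}$)
$I{\left(Q \right)} = 2 + Q$
$F{\left(H,C \right)} = -35 + 7 i \sqrt{3}$ ($F{\left(H,C \right)} = \left(-5 + i \sqrt{3}\right) \left(2 + 5\right) = \left(-5 + i \sqrt{3}\right) 7 = -35 + 7 i \sqrt{3}$)
$h{\left(64,-3 \right)} + F{\left(-61,-2 \right)} = \left(4 - 4 \cdot 64^{2}\right) - \left(35 - 7 i \sqrt{3}\right) = \left(4 - 16384\right) - \left(35 - 7 i \sqrt{3}\right) = -16380 - \left(35 - 7 i \sqrt{3}\right) = -16415 + 7 i \sqrt{3}$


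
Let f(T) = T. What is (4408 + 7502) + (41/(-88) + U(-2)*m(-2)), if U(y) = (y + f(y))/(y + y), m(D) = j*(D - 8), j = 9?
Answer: 1040119/88 ≈ 11820.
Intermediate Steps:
m(D) = -72 + 9*D (m(D) = 9*(D - 8) = 9*(-8 + D) = -72 + 9*D)
U(y) = 1 (U(y) = (y + y)/(y + y) = (2*y)/((2*y)) = (2*y)*(1/(2*y)) = 1)
(4408 + 7502) + (41/(-88) + U(-2)*m(-2)) = (4408 + 7502) + (41/(-88) + 1*(-72 + 9*(-2))) = 11910 + (41*(-1/88) + 1*(-72 - 18)) = 11910 + (-41/88 + 1*(-90)) = 11910 + (-41/88 - 90) = 11910 - 7961/88 = 1040119/88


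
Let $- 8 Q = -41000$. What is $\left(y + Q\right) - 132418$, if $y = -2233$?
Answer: $-129526$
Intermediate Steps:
$Q = 5125$ ($Q = \left(- \frac{1}{8}\right) \left(-41000\right) = 5125$)
$\left(y + Q\right) - 132418 = \left(-2233 + 5125\right) - 132418 = 2892 - 132418 = -129526$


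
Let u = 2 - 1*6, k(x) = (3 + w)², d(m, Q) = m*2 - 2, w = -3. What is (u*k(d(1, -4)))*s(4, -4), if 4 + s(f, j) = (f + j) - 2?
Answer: 0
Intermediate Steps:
d(m, Q) = -2 + 2*m (d(m, Q) = 2*m - 2 = -2 + 2*m)
s(f, j) = -6 + f + j (s(f, j) = -4 + ((f + j) - 2) = -4 + (-2 + f + j) = -6 + f + j)
k(x) = 0 (k(x) = (3 - 3)² = 0² = 0)
u = -4 (u = 2 - 6 = -4)
(u*k(d(1, -4)))*s(4, -4) = (-4*0)*(-6 + 4 - 4) = 0*(-6) = 0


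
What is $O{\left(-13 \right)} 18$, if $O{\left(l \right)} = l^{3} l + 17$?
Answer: $514404$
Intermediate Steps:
$O{\left(l \right)} = 17 + l^{4}$ ($O{\left(l \right)} = l^{4} + 17 = 17 + l^{4}$)
$O{\left(-13 \right)} 18 = \left(17 + \left(-13\right)^{4}\right) 18 = \left(17 + 28561\right) 18 = 28578 \cdot 18 = 514404$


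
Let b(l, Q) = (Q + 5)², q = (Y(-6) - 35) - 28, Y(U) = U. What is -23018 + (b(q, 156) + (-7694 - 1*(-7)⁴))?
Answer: -7192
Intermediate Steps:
q = -69 (q = (-6 - 35) - 28 = -41 - 28 = -69)
b(l, Q) = (5 + Q)²
-23018 + (b(q, 156) + (-7694 - 1*(-7)⁴)) = -23018 + ((5 + 156)² + (-7694 - 1*(-7)⁴)) = -23018 + (161² + (-7694 - 1*2401)) = -23018 + (25921 + (-7694 - 2401)) = -23018 + (25921 - 10095) = -23018 + 15826 = -7192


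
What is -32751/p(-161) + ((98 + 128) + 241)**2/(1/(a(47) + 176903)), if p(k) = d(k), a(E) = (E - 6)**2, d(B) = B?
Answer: 6270500194887/161 ≈ 3.8947e+10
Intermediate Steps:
a(E) = (-6 + E)**2
p(k) = k
-32751/p(-161) + ((98 + 128) + 241)**2/(1/(a(47) + 176903)) = -32751/(-161) + ((98 + 128) + 241)**2/(1/((-6 + 47)**2 + 176903)) = -32751*(-1/161) + (226 + 241)**2/(1/(41**2 + 176903)) = 32751/161 + 467**2/(1/(1681 + 176903)) = 32751/161 + 218089/(1/178584) = 32751/161 + 218089*178584 = 32751/161 + 38947205976 = 6270500194887/161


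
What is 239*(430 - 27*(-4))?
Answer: 128582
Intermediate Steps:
239*(430 - 27*(-4)) = 239*(430 + 108) = 239*538 = 128582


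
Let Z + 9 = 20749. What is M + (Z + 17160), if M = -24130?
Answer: 13770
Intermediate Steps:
Z = 20740 (Z = -9 + 20749 = 20740)
M + (Z + 17160) = -24130 + (20740 + 17160) = -24130 + 37900 = 13770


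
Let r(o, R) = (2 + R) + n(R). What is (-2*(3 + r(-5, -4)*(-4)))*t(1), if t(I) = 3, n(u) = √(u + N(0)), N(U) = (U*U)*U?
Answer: -66 + 48*I ≈ -66.0 + 48.0*I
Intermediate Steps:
N(U) = U³ (N(U) = U²*U = U³)
n(u) = √u (n(u) = √(u + 0³) = √(u + 0) = √u)
r(o, R) = 2 + R + √R (r(o, R) = (2 + R) + √R = 2 + R + √R)
(-2*(3 + r(-5, -4)*(-4)))*t(1) = -2*(3 + (2 - 4 + √(-4))*(-4))*3 = -2*(3 + (2 - 4 + 2*I)*(-4))*3 = -2*(3 + (-2 + 2*I)*(-4))*3 = -2*(3 + (8 - 8*I))*3 = -2*(11 - 8*I)*3 = (-22 + 16*I)*3 = -66 + 48*I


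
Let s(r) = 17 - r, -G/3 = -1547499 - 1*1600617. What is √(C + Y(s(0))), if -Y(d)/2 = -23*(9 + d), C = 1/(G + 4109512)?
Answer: 19*√152156313441465/6776930 ≈ 34.583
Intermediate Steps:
G = 9444348 (G = -3*(-1547499 - 1*1600617) = -3*(-1547499 - 1600617) = -3*(-3148116) = 9444348)
C = 1/13553860 (C = 1/(9444348 + 4109512) = 1/13553860 ≈ 7.3780e-8)
Y(d) = 414 + 46*d (Y(d) = -(-46)*(9 + d) = -2*(-207 - 23*d) = 414 + 46*d)
√(C + Y(s(0))) = √(1/13553860 + (414 + 46*(17 - 1*0))) = √(1/13553860 + (414 + 46*(17 + 0))) = √(1/13553860 + (414 + 46*17)) = √(1/13553860 + (414 + 782)) = √(1/13553860 + 1196) = √(16210416561/13553860) = 19*√152156313441465/6776930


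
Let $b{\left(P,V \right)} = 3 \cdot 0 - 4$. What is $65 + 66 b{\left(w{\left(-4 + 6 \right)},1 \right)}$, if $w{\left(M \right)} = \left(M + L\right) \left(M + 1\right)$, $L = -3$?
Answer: $-199$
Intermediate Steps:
$w{\left(M \right)} = \left(1 + M\right) \left(-3 + M\right)$ ($w{\left(M \right)} = \left(M - 3\right) \left(M + 1\right) = \left(-3 + M\right) \left(1 + M\right) = \left(1 + M\right) \left(-3 + M\right)$)
$b{\left(P,V \right)} = -4$ ($b{\left(P,V \right)} = 0 - 4 = -4$)
$65 + 66 b{\left(w{\left(-4 + 6 \right)},1 \right)} = 65 + 66 \left(-4\right) = 65 - 264 = -199$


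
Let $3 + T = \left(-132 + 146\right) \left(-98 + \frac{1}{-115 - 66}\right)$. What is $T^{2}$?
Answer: $\frac{61945734321}{32761} \approx 1.8908 \cdot 10^{6}$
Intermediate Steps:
$T = - \frac{248889}{181}$ ($T = -3 + \left(-132 + 146\right) \left(-98 + \frac{1}{-115 - 66}\right) = -3 + 14 \left(-98 + \frac{1}{-181}\right) = -3 + 14 \left(-98 - \frac{1}{181}\right) = -3 + 14 \left(- \frac{17739}{181}\right) = -3 - \frac{248346}{181} = - \frac{248889}{181} \approx -1375.1$)
$T^{2} = \left(- \frac{248889}{181}\right)^{2} = \frac{61945734321}{32761}$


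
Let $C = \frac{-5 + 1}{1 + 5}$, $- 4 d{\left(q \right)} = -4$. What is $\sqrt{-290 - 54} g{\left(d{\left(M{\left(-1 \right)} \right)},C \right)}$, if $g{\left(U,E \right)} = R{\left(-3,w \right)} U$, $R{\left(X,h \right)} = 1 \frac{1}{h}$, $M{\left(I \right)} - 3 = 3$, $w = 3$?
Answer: $\frac{2 i \sqrt{86}}{3} \approx 6.1824 i$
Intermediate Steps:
$M{\left(I \right)} = 6$ ($M{\left(I \right)} = 3 + 3 = 6$)
$R{\left(X,h \right)} = \frac{1}{h}$
$d{\left(q \right)} = 1$ ($d{\left(q \right)} = \left(- \frac{1}{4}\right) \left(-4\right) = 1$)
$C = - \frac{2}{3}$ ($C = - \frac{4}{6} = \left(-4\right) \frac{1}{6} = - \frac{2}{3} \approx -0.66667$)
$g{\left(U,E \right)} = \frac{U}{3}$
$\sqrt{-290 - 54} g{\left(d{\left(M{\left(-1 \right)} \right)},C \right)} = \sqrt{-290 - 54} \cdot \frac{1}{3} \cdot 1 = \sqrt{-344} \cdot \frac{1}{3} = 2 i \sqrt{86} \cdot \frac{1}{3} = \frac{2 i \sqrt{86}}{3}$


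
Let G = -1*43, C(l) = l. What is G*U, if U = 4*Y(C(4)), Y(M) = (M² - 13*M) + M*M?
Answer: 3440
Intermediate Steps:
Y(M) = -13*M + 2*M² (Y(M) = (M² - 13*M) + M² = -13*M + 2*M²)
G = -43
U = -80 (U = 4*(4*(-13 + 2*4)) = 4*(4*(-13 + 8)) = 4*(4*(-5)) = 4*(-20) = -80)
G*U = -43*(-80) = 3440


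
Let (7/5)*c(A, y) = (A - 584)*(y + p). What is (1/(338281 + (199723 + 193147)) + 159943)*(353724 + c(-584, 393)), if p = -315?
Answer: 78762634319109304/1706019 ≈ 4.6167e+10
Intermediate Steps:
c(A, y) = 5*(-584 + A)*(-315 + y)/7 (c(A, y) = 5*((A - 584)*(y - 315))/7 = 5*((-584 + A)*(-315 + y))/7 = 5*(-584 + A)*(-315 + y)/7)
(1/(338281 + (199723 + 193147)) + 159943)*(353724 + c(-584, 393)) = (1/(338281 + (199723 + 193147)) + 159943)*(353724 + (131400 - 225*(-584) - 2920/7*393 + (5/7)*(-584)*393)) = (1/(338281 + 392870) + 159943)*(353724 + (131400 + 131400 - 1147560/7 - 1147560/7)) = (1/731151 + 159943)*(353724 - 455520/7) = (1/731151 + 159943)*(2020548/7) = (116942484394/731151)*(2020548/7) = 78762634319109304/1706019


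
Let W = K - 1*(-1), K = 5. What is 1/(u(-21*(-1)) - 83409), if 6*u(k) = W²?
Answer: -1/83403 ≈ -1.1990e-5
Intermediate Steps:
W = 6 (W = 5 - 1*(-1) = 5 + 1 = 6)
u(k) = 6 (u(k) = (⅙)*6² = (⅙)*36 = 6)
1/(u(-21*(-1)) - 83409) = 1/(6 - 83409) = 1/(-83403) = -1/83403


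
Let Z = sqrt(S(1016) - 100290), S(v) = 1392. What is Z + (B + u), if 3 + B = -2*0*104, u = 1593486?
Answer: 1593483 + I*sqrt(98898) ≈ 1.5935e+6 + 314.48*I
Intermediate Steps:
B = -3 (B = -3 - 2*0*104 = -3 + 0*104 = -3 + 0 = -3)
Z = I*sqrt(98898) (Z = sqrt(1392 - 100290) = sqrt(-98898) = I*sqrt(98898) ≈ 314.48*I)
Z + (B + u) = I*sqrt(98898) + (-3 + 1593486) = I*sqrt(98898) + 1593483 = 1593483 + I*sqrt(98898)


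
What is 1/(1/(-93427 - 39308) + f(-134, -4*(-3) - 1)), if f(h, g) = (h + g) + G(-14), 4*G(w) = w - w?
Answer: -132735/16326406 ≈ -0.0081301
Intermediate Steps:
G(w) = 0 (G(w) = (w - w)/4 = (1/4)*0 = 0)
f(h, g) = g + h (f(h, g) = (h + g) + 0 = (g + h) + 0 = g + h)
1/(1/(-93427 - 39308) + f(-134, -4*(-3) - 1)) = 1/(1/(-93427 - 39308) + ((-4*(-3) - 1) - 134)) = 1/(1/(-132735) + ((12 - 1) - 134)) = 1/(-1/132735 + (11 - 134)) = 1/(-1/132735 - 123) = 1/(-16326406/132735) = -132735/16326406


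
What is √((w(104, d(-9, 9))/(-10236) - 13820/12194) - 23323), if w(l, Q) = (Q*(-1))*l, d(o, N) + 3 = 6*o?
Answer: I*√630879987742471831/5200741 ≈ 152.72*I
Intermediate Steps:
d(o, N) = -3 + 6*o
w(l, Q) = -Q*l (w(l, Q) = (-Q)*l = -Q*l)
√((w(104, d(-9, 9))/(-10236) - 13820/12194) - 23323) = √((-1*(-3 + 6*(-9))*104/(-10236) - 13820/12194) - 23323) = √((-1*(-3 - 54)*104*(-1/10236) - 13820*1/12194) - 23323) = √((-1*(-57)*104*(-1/10236) - 6910/6097) - 23323) = √((5928*(-1/10236) - 6910/6097) - 23323) = √((-494/853 - 6910/6097) - 23323) = √(-8906148/5200741 - 23323) = √(-121305788491/5200741) = I*√630879987742471831/5200741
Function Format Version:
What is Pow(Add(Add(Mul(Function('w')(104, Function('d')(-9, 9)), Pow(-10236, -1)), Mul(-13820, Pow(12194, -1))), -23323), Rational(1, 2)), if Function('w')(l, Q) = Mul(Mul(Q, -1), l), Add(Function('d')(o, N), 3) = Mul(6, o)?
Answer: Mul(Rational(1, 5200741), I, Pow(630879987742471831, Rational(1, 2))) ≈ Mul(152.72, I)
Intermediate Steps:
Function('d')(o, N) = Add(-3, Mul(6, o))
Function('w')(l, Q) = Mul(-1, Q, l) (Function('w')(l, Q) = Mul(Mul(-1, Q), l) = Mul(-1, Q, l))
Pow(Add(Add(Mul(Function('w')(104, Function('d')(-9, 9)), Pow(-10236, -1)), Mul(-13820, Pow(12194, -1))), -23323), Rational(1, 2)) = Pow(Add(Add(Mul(Mul(-1, Add(-3, Mul(6, -9)), 104), Pow(-10236, -1)), Mul(-13820, Pow(12194, -1))), -23323), Rational(1, 2)) = Pow(Add(Add(Mul(Mul(-1, Add(-3, -54), 104), Rational(-1, 10236)), Mul(-13820, Rational(1, 12194))), -23323), Rational(1, 2)) = Pow(Add(Add(Mul(Mul(-1, -57, 104), Rational(-1, 10236)), Rational(-6910, 6097)), -23323), Rational(1, 2)) = Pow(Add(Add(Mul(5928, Rational(-1, 10236)), Rational(-6910, 6097)), -23323), Rational(1, 2)) = Pow(Add(Add(Rational(-494, 853), Rational(-6910, 6097)), -23323), Rational(1, 2)) = Pow(Add(Rational(-8906148, 5200741), -23323), Rational(1, 2)) = Pow(Rational(-121305788491, 5200741), Rational(1, 2)) = Mul(Rational(1, 5200741), I, Pow(630879987742471831, Rational(1, 2)))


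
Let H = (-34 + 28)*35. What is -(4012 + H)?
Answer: -3802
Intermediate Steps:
H = -210 (H = -6*35 = -210)
-(4012 + H) = -(4012 - 210) = -1*3802 = -3802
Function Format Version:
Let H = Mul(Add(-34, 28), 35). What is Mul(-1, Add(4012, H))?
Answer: -3802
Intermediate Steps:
H = -210 (H = Mul(-6, 35) = -210)
Mul(-1, Add(4012, H)) = Mul(-1, Add(4012, -210)) = Mul(-1, 3802) = -3802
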